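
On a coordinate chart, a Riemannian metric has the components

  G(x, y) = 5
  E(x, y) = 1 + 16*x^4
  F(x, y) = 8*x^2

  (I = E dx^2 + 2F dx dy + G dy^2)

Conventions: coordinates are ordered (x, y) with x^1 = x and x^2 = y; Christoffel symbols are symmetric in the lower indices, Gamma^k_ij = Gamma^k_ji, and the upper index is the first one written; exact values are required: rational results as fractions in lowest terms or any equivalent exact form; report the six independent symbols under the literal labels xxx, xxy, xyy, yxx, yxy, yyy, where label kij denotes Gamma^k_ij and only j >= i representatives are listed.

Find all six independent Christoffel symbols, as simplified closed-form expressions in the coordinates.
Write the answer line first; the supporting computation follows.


Answer: Gamma_xxx = 32*x^3/(16*x^4 + 5), Gamma_xxy = 0, Gamma_xyy = 0, Gamma_yxx = 16*x/(16*x^4 + 5), Gamma_yxy = 0, Gamma_yyy = 0

E = 1 + 16*x^4; F = 8*x^2; G = 5
Gamma^k_ij = (1/2) g^{kl} (d_i g_jl + d_j g_il - d_l g_ij), with g^inv = (1/(EG-F^2)) [[G, -F], [-F, E]]
first partials: E_x = 64*x^3, E_y = 0, F_x = 16*x, F_y = 0, G_x = 0, G_y = 0
D = EG - F^2 = 5 + 16*x^4
expanded: Gamma^x_xx = (G E_x - 2F F_x + F E_y)/(2D), Gamma^x_xy = (G E_y - F G_x)/(2D), Gamma^x_yy = (2G F_y - G G_x - F G_y)/(2D), Gamma^y_xx = (2E F_x - E E_y - F E_x)/(2D), Gamma^y_xy = (E G_x - F E_y)/(2D), Gamma^y_yy = (E G_y - 2F F_y + F G_x)/(2D); substitute and cancel common factors


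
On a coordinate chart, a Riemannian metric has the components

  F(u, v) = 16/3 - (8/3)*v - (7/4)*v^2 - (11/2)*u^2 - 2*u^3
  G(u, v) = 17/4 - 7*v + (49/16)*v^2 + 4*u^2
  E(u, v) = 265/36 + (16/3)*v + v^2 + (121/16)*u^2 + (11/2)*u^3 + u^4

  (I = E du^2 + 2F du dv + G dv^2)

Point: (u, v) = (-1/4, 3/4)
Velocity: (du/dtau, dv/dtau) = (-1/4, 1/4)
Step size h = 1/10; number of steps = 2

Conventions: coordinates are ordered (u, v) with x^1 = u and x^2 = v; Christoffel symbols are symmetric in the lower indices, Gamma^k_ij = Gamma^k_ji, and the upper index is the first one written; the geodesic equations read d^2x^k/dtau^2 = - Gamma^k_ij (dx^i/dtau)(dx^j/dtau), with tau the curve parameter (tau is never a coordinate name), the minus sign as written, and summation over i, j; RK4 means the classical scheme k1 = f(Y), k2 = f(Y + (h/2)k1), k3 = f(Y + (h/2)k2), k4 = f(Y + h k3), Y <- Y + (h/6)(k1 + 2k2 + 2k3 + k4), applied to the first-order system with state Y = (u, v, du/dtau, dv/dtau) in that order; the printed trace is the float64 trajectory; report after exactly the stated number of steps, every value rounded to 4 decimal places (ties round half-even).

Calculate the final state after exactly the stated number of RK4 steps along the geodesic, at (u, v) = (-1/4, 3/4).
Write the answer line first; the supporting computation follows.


Answer: u = -0.2983, v = 0.7966, du/dtau = -0.2338, dv/dtau = 0.2169

f(Y) = (du/dtau, dv/dtau, -Gamma^u_ij Y'^i Y'^j, -Gamma^v_ij Y'^i Y'^j) with the Gammas evaluated at the stage position; h = 0.100000; intermediate values shown to 6 dp
step 0: u = -0.2500, v = 0.7500, du/dtau = -0.2500, dv/dtau = 0.2500
step 1:
  k1: at (u, v) = (-0.250000, 0.750000), (du/dtau, dv/dtau) = (-0.250000, 0.250000); Gamma_uuu = 0.096230, Gamma_uuv = 0.684477, Gamma_uvv = -0.220195, Gamma_vuu = -1.272427, Gamma_vuv = -2.461208, Gamma_vvv = -0.775924; k1 = (-0.250000, 0.250000, 0.093307, -0.179629)
  k2: at (u, v) = (-0.262500, 0.762500), (du/dtau, dv/dtau) = (-0.245335, 0.241019); Gamma_uuu = 0.053756, Gamma_uuv = 0.646884, Gamma_uvv = -0.228371, Gamma_vuu = -1.093627, Gamma_vuv = -2.379296, Gamma_vvv = -0.745204; k2 = (-0.245335, 0.241019, 0.086531, -0.172263)
  k3: at (u, v) = (-0.262267, 0.762051), (du/dtau, dv/dtau) = (-0.245673, 0.241387); Gamma_uuu = 0.054479, Gamma_uuv = 0.647866, Gamma_uvv = -0.228071, Gamma_vuu = -1.096039, Gamma_vuv = -2.380917, Gamma_vvv = -0.746095; k3 = (-0.245673, 0.241387, 0.086841, -0.172763)
  k4: at (u, v) = (-0.274567, 0.774139), (du/dtau, dv/dtau) = (-0.241316, 0.232724); Gamma_uuu = 0.018810, Gamma_uuv = 0.613353, Gamma_uvv = -0.235206, Gamma_vuu = -0.937724, Gamma_vuv = -2.305096, Gamma_vvv = -0.717820; k4 = (-0.241316, 0.232724, 0.080535, -0.165424)
  Y <- Y + (h/6)(k1 + 2k2 + 2k3 + k4): u = -0.2746, v = 0.7741, du/dtau = -0.2413, dv/dtau = 0.2327
step 2:
  k1: at (u, v) = (-0.274556, 0.774126), (du/dtau, dv/dtau) = (-0.241324, 0.232748); Gamma_uuu = 0.018841, Gamma_uuv = 0.613387, Gamma_uvv = -0.235198, Gamma_vuu = -0.937863, Gamma_vuv = -2.305167, Gamma_vvv = -0.717848; k1 = (-0.241324, 0.232748, 0.080549, -0.165446)
  k2: at (u, v) = (-0.286622, 0.785763), (du/dtau, dv/dtau) = (-0.237296, 0.224476); Gamma_uuu = -0.010910, Gamma_uuv = 0.581808, Gamma_uvv = -0.241370, Gamma_vuu = -0.798018, Gamma_vuv = -2.235250, Gamma_vvv = -0.691905; k2 = (-0.237296, 0.224476, 0.074760, -0.158331)
  k3: at (u, v) = (-0.286420, 0.785349), (du/dtau, dv/dtau) = (-0.237586, 0.224832); Gamma_uuu = -0.010471, Gamma_uuv = 0.582597, Gamma_uvv = -0.241133, Gamma_vuu = -0.799560, Gamma_vuv = -2.236491, Gamma_vvv = -0.692633; k3 = (-0.237586, 0.224832, 0.075021, -0.158787)
  k4: at (u, v) = (-0.298314, 0.796609), (du/dtau, dv/dtau) = (-0.233821, 0.216870); Gamma_uuu = -0.035446, Gamma_uuv = 0.553460, Gamma_uvv = -0.246509, Gamma_vuu = -0.674994, Gamma_vuv = -2.171563, Gamma_vvv = -0.668618; k4 = (-0.233821, 0.216870, 0.069662, -0.151884)
  Y <- Y + (h/6)(k1 + 2k2 + 2k3 + k4): u = -0.2983, v = 0.7966, du/dtau = -0.2338, dv/dtau = 0.2169


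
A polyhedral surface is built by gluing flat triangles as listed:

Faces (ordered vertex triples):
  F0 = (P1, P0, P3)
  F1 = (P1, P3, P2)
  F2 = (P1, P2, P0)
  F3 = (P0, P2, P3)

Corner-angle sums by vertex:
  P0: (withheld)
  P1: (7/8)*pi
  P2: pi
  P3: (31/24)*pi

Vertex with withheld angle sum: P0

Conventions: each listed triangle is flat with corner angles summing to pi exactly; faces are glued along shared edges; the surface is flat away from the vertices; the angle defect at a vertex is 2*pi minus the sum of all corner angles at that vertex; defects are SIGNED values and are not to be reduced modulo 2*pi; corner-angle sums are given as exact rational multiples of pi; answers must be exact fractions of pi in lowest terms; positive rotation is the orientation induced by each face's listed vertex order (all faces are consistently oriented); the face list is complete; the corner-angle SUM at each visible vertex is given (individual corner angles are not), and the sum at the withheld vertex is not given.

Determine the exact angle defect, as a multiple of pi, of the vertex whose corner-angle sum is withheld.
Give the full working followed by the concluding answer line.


V = 4, E = 6, F = 4; chi = V - E + F = 2
Gauss-Bonnet: total defect = 2*pi*chi = 4*pi; visible defects sum to (17/6)*pi

Answer: defect(P0) = (7/6)*pi


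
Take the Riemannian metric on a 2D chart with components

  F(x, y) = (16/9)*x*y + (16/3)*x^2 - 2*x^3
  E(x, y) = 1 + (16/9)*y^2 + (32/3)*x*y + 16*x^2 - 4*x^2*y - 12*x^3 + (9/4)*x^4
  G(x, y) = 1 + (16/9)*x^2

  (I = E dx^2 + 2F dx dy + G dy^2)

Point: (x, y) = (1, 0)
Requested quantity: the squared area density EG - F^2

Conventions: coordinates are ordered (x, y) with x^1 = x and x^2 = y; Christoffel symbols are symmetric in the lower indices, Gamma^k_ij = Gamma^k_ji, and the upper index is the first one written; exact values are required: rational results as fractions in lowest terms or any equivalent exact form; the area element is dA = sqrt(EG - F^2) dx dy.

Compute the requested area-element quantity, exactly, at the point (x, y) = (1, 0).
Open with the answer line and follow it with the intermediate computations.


Answer: EG - F^2 = 325/36

E = 29/4, F = 10/3, G = 25/9; EG - F^2 = 325/36


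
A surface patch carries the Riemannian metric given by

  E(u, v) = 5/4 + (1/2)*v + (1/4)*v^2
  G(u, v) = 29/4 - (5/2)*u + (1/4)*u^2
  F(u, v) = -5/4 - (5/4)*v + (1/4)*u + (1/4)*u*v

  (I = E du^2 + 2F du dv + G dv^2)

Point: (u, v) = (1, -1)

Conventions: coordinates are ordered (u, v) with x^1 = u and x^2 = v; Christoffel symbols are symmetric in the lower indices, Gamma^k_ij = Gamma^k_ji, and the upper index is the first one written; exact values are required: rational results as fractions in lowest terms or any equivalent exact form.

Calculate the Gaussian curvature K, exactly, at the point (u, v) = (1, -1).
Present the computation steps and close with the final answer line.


E = 1, F = 0, G = 5, EG - F^2 = 5 at the point
E_u = 0, E_v = 0, F_u = 0, F_v = -1, G_u = -2, G_v = 0
E_vv = 1/2, F_uv = 1/4, G_uu = 1/2
The intrinsic route: Brioschi's K = (det M1 - det M2)/(EG - F^2)^2.
M1 = [[-E_vv/2 + F_uv - G_uu/2, E_u/2, F_u - E_v/2], [F_v - G_u/2, E, F], [G_v/2, F, G]] = [[-1/4, 0, 0], [0, 1, 0], [0, 0, 5]]; det M1 = -5/4
M2 = [[0, E_v/2, G_u/2], [E_v/2, E, F], [G_u/2, F, G]] = [[0, 0, -1], [0, 1, 0], [-1, 0, 5]]; det M2 = -1
det M1 - det M2 = -1/4; K = -1/4 / (5)^2 = -1/100

Answer: K = -1/100


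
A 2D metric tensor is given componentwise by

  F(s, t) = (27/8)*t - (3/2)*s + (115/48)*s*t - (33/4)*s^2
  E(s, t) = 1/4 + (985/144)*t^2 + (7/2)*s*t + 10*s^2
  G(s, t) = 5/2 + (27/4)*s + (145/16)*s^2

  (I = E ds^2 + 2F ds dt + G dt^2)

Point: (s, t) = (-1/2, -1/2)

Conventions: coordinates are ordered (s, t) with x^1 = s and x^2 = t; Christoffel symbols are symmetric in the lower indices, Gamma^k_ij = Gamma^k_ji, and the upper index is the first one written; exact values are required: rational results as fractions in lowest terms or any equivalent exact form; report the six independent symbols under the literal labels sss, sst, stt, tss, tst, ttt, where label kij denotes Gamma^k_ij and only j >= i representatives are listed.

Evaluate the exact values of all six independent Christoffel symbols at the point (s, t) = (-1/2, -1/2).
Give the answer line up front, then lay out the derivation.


Answer: Gamma_sss = 106954/11433, Gamma_sst = -20158/3811, Gamma_stt = 10680/3811, Gamma_tss = 796874/34299, Gamma_tst = -113920/11433, Gamma_ttt = 18440/3811

E = 3073/576, F = -461/192, G = 89/64 at the point
E_s = -47/4, E_t = -1237/144, F_s = 533/96, F_t = 209/96, G_s = -37/16, G_t = 0
EG - F^2 = 3811/2304;  g^inv = (2304/3811) * [[89/64, 461/192], [461/192, 3073/576]]
first-kind symbols [ij,l] = (1/2)(d_i g_jl + d_j g_il - d_l g_ij): [ss,s] = E_s/2 = -47/8, [ss,t] = F_s - E_t/2 = 709/72, [st,s] = E_t/2 = -1237/288, [st,t] = G_s/2 = -37/32, [tt,s] = F_t - G_s/2 = 10/3, [tt,t] = G_t/2 = 0
Gamma^s_ij = (G*[ij,s] - F*[ij,t])/(EG - F^2), Gamma^t_ij = (E*[ij,t] - F*[ij,s])/(EG - F^2)


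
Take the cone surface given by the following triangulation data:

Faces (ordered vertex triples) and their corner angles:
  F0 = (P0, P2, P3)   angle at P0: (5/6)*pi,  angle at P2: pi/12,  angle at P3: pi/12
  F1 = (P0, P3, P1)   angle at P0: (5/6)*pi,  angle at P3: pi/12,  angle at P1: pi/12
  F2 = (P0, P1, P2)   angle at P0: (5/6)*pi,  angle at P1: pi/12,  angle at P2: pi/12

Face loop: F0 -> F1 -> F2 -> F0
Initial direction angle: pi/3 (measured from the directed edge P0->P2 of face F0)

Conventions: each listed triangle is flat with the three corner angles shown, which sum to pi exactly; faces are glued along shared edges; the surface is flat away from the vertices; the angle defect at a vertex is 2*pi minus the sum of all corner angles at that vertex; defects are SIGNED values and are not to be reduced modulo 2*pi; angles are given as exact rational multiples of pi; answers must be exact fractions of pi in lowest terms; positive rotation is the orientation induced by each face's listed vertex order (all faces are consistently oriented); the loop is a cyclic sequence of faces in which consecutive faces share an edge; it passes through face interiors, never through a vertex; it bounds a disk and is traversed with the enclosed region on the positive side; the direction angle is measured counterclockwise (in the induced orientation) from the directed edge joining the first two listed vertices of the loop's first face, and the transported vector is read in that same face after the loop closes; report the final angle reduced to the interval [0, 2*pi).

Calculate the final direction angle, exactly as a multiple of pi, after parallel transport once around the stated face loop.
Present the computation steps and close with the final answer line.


enclosed vertex P0: corner angles sum to (5/2)*pi, defect = 2*pi - (5/2)*pi = -pi/2
by Gauss-Bonnet the loop rotates the vector by the enclosed defect sum (positive orientation, mod 2*pi)
final angle = pi/3 - pi/2 = (11/6)*pi (mod 2*pi)

Answer: final direction angle = (11/6)*pi


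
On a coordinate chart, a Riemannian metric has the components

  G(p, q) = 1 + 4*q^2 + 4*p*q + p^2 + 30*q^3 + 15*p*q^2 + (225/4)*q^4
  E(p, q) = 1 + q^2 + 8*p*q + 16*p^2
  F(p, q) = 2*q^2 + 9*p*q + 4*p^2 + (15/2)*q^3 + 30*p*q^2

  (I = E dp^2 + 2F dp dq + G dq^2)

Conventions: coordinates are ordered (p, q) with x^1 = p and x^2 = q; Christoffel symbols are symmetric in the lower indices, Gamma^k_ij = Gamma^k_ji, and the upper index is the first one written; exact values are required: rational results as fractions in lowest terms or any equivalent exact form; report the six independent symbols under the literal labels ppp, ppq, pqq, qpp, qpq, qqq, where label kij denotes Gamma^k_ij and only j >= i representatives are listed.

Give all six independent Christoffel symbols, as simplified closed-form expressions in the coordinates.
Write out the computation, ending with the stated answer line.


E = 1 + q^2 + 8*p*q + 16*p^2; F = 2*q^2 + 9*p*q + 4*p^2 + (15/2)*q^3 + 30*p*q^2; G = 1 + 4*q^2 + 4*p*q + p^2 + 30*q^3 + 15*p*q^2 + (225/4)*q^4
Gamma^k_ij = (1/2) g^{kl} (d_i g_jl + d_j g_il - d_l g_ij), with g^inv = (1/(EG-F^2)) [[G, -F], [-F, E]]
first partials: E_p = 8*q + 32*p, E_q = 2*q + 8*p, F_p = 9*q + 8*p + 30*q^2, F_q = 4*q + 9*p + (45/2)*q^2 + 60*p*q, G_p = 4*q + 2*p + 15*q^2, G_q = 8*q + 4*p + 90*q^2 + 30*p*q + 225*q^3
D = EG - F^2 = 1 + 5*q^2 + 12*p*q + 17*p^2 + 30*q^3 + 15*p*q^2 + (225/4)*q^4
expanded: Gamma^p_pp = (G E_p - 2F F_p + F E_q)/(2D), Gamma^p_pq = (G E_q - F G_p)/(2D), Gamma^p_qq = (2G F_q - G G_p - F G_q)/(2D), Gamma^q_pp = (2E F_p - E E_q - F E_p)/(2D), Gamma^q_pq = (E G_p - F E_q)/(2D), Gamma^q_qq = (E G_q - 2F F_q + F G_p)/(2D); substitute and cancel common factors

Answer: Gamma_ppp = (64*p + 16*q)/(68*p^2 + 60*p*q^2 + 48*p*q + 225*q^4 + 120*q^3 + 20*q^2 + 4), Gamma_ppq = (16*p + 4*q)/(68*p^2 + 60*p*q^2 + 48*p*q + 225*q^4 + 120*q^3 + 20*q^2 + 4), Gamma_pqq = (240*p*q + 32*p + 60*q^2 + 8*q)/(68*p^2 + 60*p*q^2 + 48*p*q + 225*q^4 + 120*q^3 + 20*q^2 + 4), Gamma_qpp = (16*p + 120*q^2 + 32*q)/(68*p^2 + 60*p*q^2 + 48*p*q + 225*q^4 + 120*q^3 + 20*q^2 + 4), Gamma_qpq = (4*p + 30*q^2 + 8*q)/(68*p^2 + 60*p*q^2 + 48*p*q + 225*q^4 + 120*q^3 + 20*q^2 + 4), Gamma_qqq = (60*p*q + 8*p + 450*q^3 + 180*q^2 + 16*q)/(68*p^2 + 60*p*q^2 + 48*p*q + 225*q^4 + 120*q^3 + 20*q^2 + 4)


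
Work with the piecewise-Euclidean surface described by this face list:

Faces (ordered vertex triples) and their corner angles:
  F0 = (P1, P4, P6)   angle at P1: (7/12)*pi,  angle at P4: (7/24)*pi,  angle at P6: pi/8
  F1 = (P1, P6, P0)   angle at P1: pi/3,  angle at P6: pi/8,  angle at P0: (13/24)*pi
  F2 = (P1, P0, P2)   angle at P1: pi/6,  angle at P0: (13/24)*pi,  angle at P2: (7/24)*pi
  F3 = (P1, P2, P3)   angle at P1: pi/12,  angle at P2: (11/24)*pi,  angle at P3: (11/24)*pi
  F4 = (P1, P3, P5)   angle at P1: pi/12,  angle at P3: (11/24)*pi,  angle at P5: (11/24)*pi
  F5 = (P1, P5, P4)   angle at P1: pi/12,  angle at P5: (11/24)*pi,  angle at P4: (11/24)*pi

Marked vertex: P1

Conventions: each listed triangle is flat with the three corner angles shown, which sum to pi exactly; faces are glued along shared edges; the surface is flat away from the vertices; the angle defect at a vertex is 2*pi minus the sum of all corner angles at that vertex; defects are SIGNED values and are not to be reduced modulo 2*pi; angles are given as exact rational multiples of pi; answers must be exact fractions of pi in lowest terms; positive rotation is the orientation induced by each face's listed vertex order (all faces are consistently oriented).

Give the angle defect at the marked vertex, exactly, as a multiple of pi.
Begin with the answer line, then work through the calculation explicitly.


Answer: defect(P1) = (2/3)*pi

Sum of corner angles at P1: (4/3)*pi
defect = 2*pi - (4/3)*pi


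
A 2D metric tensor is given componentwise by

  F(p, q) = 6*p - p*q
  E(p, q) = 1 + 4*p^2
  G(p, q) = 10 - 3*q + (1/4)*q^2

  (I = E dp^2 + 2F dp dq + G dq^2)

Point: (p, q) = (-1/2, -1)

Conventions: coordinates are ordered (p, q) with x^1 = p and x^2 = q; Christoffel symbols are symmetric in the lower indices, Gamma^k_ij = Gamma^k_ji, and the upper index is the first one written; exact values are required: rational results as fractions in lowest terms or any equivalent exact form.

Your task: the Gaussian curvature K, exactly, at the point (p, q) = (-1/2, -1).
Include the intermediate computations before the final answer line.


E = 2, F = -7/2, G = 53/4, EG - F^2 = 57/4 at the point
E_p = -4, E_q = 0, F_p = 7, F_q = 1/2, G_p = 0, G_q = -7/2
E_qq = 0, F_pq = -1, G_pp = 0
Brioschi: K = (det M1 - det M2) / (EG - F^2)^2 with the standard first/second-derivative matrices M1, M2.
M1 = [[-E_qq/2 + F_pq - G_pp/2, E_p/2, F_p - E_q/2], [F_q - G_p/2, E, F], [G_q/2, F, G]] = [[-1, -2, 7], [1/2, 2, -7/2], [-7/4, -7/2, 53/4]]; det M1 = -1
M2 = [[0, E_q/2, G_p/2], [E_q/2, E, F], [G_p/2, F, G]] = [[0, 0, 0], [0, 2, -7/2], [0, -7/2, 53/4]]; det M2 = 0
det M1 - det M2 = -1; K = -1 / (57/4)^2 = -16/3249

Answer: K = -16/3249


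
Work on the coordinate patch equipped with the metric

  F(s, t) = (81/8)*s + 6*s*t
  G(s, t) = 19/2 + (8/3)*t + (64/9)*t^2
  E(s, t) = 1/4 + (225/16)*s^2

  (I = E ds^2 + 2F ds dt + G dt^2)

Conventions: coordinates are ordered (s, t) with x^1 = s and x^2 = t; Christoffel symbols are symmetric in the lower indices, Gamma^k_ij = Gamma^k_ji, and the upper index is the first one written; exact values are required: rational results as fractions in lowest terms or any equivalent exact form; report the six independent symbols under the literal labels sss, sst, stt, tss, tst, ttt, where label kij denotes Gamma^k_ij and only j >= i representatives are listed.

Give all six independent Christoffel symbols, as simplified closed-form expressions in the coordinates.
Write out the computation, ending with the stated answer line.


E = 1/4 + (225/16)*s^2; F = (81/8)*s + 6*s*t; G = 19/2 + (8/3)*t + (64/9)*t^2
Gamma^k_ij = (1/2) g^{kl} (d_i g_jl + d_j g_il - d_l g_ij), with g^inv = (1/(EG-F^2)) [[G, -F], [-F, E]]
first partials: E_s = (225/8)*s, E_t = 0, F_s = 81/8 + 6*t, F_t = 6*s, G_s = 0, G_t = 8/3 + (128/9)*t
D = EG - F^2 = 19/8 + (2/3)*t + (16/9)*t^2 + (1989/64)*s^2 - 84*s^2*t + 64*s^2*t^2
expanded: Gamma^s_ss = (G E_s - 2F F_s + F E_t)/(2D), Gamma^s_st = (G E_t - F G_s)/(2D), Gamma^s_tt = (2G F_t - G G_s - F G_t)/(2D), Gamma^t_ss = (2E F_s - E E_t - F E_s)/(2D), Gamma^t_st = (E G_s - F E_t)/(2D), Gamma^t_tt = (E G_t - 2F F_t + F G_s)/(2D); substitute and cancel common factors

Answer: Gamma_sss = (36864*s*t^2 - 48384*s*t + 17901*s)/(36864*s^2*t^2 - 48384*s^2*t + 17901*s^2 + 1024*t^2 + 384*t + 1368), Gamma_sst = 0, Gamma_stt = (-36864*s*t + 25056*s)/(36864*s^2*t^2 - 48384*s^2*t + 17901*s^2 + 1024*t^2 + 384*t + 1368), Gamma_tss = (864*t + 1458)/(36864*s^2*t^2 - 48384*s^2*t + 17901*s^2 + 1024*t^2 + 384*t + 1368), Gamma_tst = 0, Gamma_ttt = (36864*s^2*t - 24192*s^2 + 1024*t + 192)/(36864*s^2*t^2 - 48384*s^2*t + 17901*s^2 + 1024*t^2 + 384*t + 1368)


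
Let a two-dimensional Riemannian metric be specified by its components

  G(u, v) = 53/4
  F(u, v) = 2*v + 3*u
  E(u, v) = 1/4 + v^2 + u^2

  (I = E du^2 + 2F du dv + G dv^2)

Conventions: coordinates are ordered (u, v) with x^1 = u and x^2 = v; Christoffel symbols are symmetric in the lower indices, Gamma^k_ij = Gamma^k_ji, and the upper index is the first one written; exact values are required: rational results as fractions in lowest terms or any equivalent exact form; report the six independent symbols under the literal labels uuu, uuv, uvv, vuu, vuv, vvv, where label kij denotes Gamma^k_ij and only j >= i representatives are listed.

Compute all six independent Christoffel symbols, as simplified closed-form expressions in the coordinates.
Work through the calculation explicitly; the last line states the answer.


E = 1/4 + v^2 + u^2; F = 2*v + 3*u; G = 53/4
Gamma^k_ij = (1/2) g^{kl} (d_i g_jl + d_j g_il - d_l g_ij), with g^inv = (1/(EG-F^2)) [[G, -F], [-F, E]]
first partials: E_u = 2*u, E_v = 2*v, F_u = 3, F_v = 2, G_u = 0, G_v = 0
D = EG - F^2 = 53/16 + (37/4)*v^2 - 12*u*v + (17/4)*u^2
expanded: Gamma^u_uu = (G E_u - 2F F_u + F E_v)/(2D), Gamma^u_uv = (G E_v - F G_u)/(2D), Gamma^u_vv = (2G F_v - G G_u - F G_v)/(2D), Gamma^v_uu = (2E F_u - E E_v - F E_u)/(2D), Gamma^v_uv = (E G_u - F E_v)/(2D), Gamma^v_vv = (E G_v - 2F F_v + F G_u)/(2D); substitute and cancel common factors

Answer: Gamma_uuu = (48*u*v + 68*u + 32*v^2 - 96*v)/(68*u^2 - 192*u*v + 148*v^2 + 53), Gamma_uuv = 212*v/(68*u^2 - 192*u*v + 148*v^2 + 53), Gamma_uvv = 424/(68*u^2 - 192*u*v + 148*v^2 + 53), Gamma_vuu = (-16*u^2*v - 32*u*v - 16*v^3 + 48*v^2 - 4*v + 12)/(68*u^2 - 192*u*v + 148*v^2 + 53), Gamma_vuv = (-48*u*v - 32*v^2)/(68*u^2 - 192*u*v + 148*v^2 + 53), Gamma_vvv = (-96*u - 64*v)/(68*u^2 - 192*u*v + 148*v^2 + 53)


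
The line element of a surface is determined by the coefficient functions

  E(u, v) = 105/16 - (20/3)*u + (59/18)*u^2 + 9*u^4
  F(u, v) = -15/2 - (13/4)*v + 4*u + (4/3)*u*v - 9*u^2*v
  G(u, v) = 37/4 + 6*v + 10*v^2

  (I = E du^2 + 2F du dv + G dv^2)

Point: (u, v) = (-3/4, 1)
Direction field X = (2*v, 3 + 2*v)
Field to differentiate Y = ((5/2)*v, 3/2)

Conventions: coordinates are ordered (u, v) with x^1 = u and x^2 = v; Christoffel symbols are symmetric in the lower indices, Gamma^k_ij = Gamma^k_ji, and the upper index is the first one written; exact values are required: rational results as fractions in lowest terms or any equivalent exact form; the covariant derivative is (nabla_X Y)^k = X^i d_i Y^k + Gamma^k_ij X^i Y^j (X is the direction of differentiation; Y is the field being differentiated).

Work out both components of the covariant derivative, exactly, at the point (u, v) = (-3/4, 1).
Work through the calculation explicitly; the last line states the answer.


E = 4161/256, F = -317/16, G = 101/4 at the point
E_u = -1285/48, E_v = 0, F_u = 113/6, F_v = -149/16, G_u = 0, G_v = 26
EG - F^2 = 18305/1024;  g^inv = (1024/18305) * [[101/4, 317/16], [317/16, 4161/256]]
first-kind symbols [ij,l] = (1/2)(d_i g_jl + d_j g_il - d_l g_ij): [uu,u] = E_u/2 = -1285/96, [uu,v] = F_u - E_v/2 = 113/6, [uv,u] = E_v/2 = 0, [uv,v] = G_u/2 = 0, [vv,u] = F_v - G_u/2 = -149/16, [vv,v] = G_v/2 = 13
Gamma^u_ij = (G*[ij,u] - F*[ij,v])/(EG - F^2), Gamma^v_ij = (E*[ij,v] - F*[ij,u])/(EG - F^2)
Gamma_uuu = 107992/54915, Gamma_uuv = 0, Gamma_uvv = 656/523, Gamma_vuu = 125696/54915, Gamma_vuv = 0, Gamma_vvv = 784/523
X = (2, 5), Y = (5/2, 3/2) at the point

Answer: (nabla_X Y)^u = 697199/21966, (nabla_X Y)^v = 249176/10983


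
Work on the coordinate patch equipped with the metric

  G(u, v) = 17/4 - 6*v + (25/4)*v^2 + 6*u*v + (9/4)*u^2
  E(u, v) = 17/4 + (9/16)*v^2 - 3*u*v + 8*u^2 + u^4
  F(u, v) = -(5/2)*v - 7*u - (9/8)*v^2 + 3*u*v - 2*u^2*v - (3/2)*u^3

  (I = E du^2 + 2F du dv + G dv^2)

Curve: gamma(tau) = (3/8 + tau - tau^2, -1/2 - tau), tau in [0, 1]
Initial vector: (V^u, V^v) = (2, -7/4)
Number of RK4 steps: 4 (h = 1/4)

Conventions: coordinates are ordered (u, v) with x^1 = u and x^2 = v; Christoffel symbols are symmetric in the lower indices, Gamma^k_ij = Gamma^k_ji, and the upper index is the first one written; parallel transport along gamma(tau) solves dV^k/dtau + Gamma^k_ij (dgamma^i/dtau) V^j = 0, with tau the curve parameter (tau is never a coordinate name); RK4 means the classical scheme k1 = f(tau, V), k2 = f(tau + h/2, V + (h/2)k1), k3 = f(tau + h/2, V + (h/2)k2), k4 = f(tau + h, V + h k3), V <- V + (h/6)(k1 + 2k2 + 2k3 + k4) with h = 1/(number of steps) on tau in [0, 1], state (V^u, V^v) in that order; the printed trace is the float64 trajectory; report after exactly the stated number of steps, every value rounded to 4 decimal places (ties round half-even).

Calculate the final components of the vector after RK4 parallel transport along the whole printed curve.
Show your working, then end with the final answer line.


gamma'(tau) = (1 - 2*tau, -1); f(tau, V)^k = -Gamma^k_ij(gamma(tau)) gamma'^i(tau) V^j; h = 1/4; intermediate values shown to 6 dp
curve data and Christoffel symbols at the stage parameters:
  tau = 0.000000: gamma = (0.375000, -0.500000), gamma' = (1.000000, -1.000000); Gamma_uuu = 0.330560, Gamma_uuv = -0.185014, Gamma_uvv = -0.221628, Gamma_vuu = -0.852830, Gamma_vuv = -0.131856, Gamma_vvv = -0.684429
  tau = 0.125000: gamma = (0.484375, -0.625000), gamma' = (0.750000, -1.000000); Gamma_uuu = 0.395904, Gamma_uuv = -0.212985, Gamma_uvv = -0.181768, Gamma_vuu = -0.702842, Gamma_vuv = -0.156824, Gamma_vvv = -0.656411
  tau = 0.250000: gamma = (0.562500, -0.750000), gamma' = (0.500000, -1.000000); Gamma_uuu = 0.450740, Gamma_uuv = -0.227595, Gamma_uvv = -0.130601, Gamma_vuu = -0.577137, Gamma_vuv = -0.176006, Gamma_vvv = -0.621291
  tau = 0.375000: gamma = (0.609375, -0.875000), gamma' = (0.250000, -1.000000); Gamma_uuu = 0.492919, Gamma_uuv = -0.234635, Gamma_uvv = -0.069387, Gamma_vuu = -0.475830, Gamma_vuv = -0.188408, Gamma_vvv = -0.581644
  tau = 0.500000: gamma = (0.625000, -1.000000), gamma' = (0.000000, -1.000000); Gamma_uuu = 0.523137, Gamma_uuv = -0.237672, Gamma_uvv = 0.002832, Gamma_vuu = -0.398025, Gamma_vuv = -0.194715, Gamma_vvv = -0.540203
  tau = 0.625000: gamma = (0.609375, -1.125000), gamma' = (-0.250000, -1.000000); Gamma_uuu = 0.542784, Gamma_uuv = -0.238593, Gamma_uvv = 0.089317, Gamma_vuu = -0.342133, Gamma_vuv = -0.195918, Gamma_vvv = -0.499398
  tau = 0.750000: gamma = (0.562500, -1.250000), gamma' = (-0.500000, -1.000000); Gamma_uuu = 0.553012, Gamma_uuv = -0.237934, Gamma_uvv = 0.195934, Gamma_vuu = -0.306314, Gamma_vuv = -0.192858, Gamma_vvv = -0.461484
  tau = 0.875000: gamma = (0.484375, -1.375000), gamma' = (-0.750000, -1.000000); Gamma_uuu = 0.554384, Gamma_uuv = -0.234852, Gamma_uvv = 0.331770, Gamma_vuu = -0.288709, Gamma_vuv = -0.186175, Gamma_vvv = -0.429060
  tau = 1.000000: gamma = (0.375000, -1.500000), gamma' = (-1.000000, -1.000000); Gamma_uuu = 0.546801, Gamma_uuv = -0.226603, Gamma_uvv = 0.510085, Gamma_vuu = -0.287472, Gamma_vuv = -0.176451, Gamma_vvv = -0.405987
step 0: V^u = 2.0000, V^v = -1.7500
step 1: k1 = (-0.967071, 2.408948), k2 = (-0.926267, 1.476498), k3 = (-0.926301, 1.541186), k4 = (-0.778103, 0.926839); V <- V + (h/6)(k1 + 2k2 + 2k3 + k4): V^u = 1.7729, V^v = -1.3595
step 2: k1 = (-0.780219, 0.924587), k2 = (-0.586214, 0.548594), k3 = (-0.594388, 0.572032), k4 = (-0.389497, 0.340894); V <- V + (h/6)(k1 + 2k2 + 2k3 + k4): V^u = 1.6258, V^v = -1.2134
step 3: k1 = (-0.389839, 0.338929), k2 = (-0.197017, 0.198317), k3 = (-0.200018, 0.201172), k4 = (-0.028742, 0.103682); V <- V + (h/6)(k1 + 2k2 + 2k3 + k4): V^u = 1.5753, V^v = -1.1617
step 4: k1 = (-0.028652, 0.103059), k2 = (0.105582, 0.020392), k3 = (0.107010, 0.019512), k4 = (0.185024, -0.069438); V <- V + (h/6)(k1 + 2k2 + 2k3 + k4): V^u = 1.5995, V^v = -1.1570

Answer: V^u = 1.5995, V^v = -1.1570


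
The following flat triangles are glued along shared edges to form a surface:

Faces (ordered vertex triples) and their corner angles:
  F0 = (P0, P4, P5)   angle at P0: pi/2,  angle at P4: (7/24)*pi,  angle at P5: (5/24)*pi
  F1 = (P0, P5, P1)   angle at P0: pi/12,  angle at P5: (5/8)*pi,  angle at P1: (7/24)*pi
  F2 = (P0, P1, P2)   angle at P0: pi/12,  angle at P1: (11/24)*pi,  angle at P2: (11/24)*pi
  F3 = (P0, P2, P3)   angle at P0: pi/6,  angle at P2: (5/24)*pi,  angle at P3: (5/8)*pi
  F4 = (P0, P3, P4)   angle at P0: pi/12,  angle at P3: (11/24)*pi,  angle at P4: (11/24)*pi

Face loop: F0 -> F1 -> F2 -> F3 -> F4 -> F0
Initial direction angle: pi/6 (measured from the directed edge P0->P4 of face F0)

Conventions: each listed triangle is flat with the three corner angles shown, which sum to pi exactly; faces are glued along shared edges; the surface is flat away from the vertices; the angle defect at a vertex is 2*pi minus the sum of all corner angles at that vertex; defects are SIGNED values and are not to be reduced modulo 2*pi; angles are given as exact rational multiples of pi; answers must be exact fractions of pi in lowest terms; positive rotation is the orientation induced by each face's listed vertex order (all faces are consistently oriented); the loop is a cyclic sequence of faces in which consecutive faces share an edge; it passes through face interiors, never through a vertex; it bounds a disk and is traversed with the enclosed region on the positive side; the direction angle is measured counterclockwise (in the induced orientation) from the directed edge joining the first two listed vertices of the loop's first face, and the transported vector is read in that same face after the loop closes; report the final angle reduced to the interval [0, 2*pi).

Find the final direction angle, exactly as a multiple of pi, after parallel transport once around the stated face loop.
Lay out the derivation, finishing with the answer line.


enclosed vertex P0: corner angles sum to (11/12)*pi, defect = 2*pi - (11/12)*pi = (13/12)*pi
the final direction is the initial angle plus the enclosed defects, taken mod 2*pi in the induced orientation
final angle = pi/6 + (13/12)*pi = (5/4)*pi (mod 2*pi)

Answer: final direction angle = (5/4)*pi


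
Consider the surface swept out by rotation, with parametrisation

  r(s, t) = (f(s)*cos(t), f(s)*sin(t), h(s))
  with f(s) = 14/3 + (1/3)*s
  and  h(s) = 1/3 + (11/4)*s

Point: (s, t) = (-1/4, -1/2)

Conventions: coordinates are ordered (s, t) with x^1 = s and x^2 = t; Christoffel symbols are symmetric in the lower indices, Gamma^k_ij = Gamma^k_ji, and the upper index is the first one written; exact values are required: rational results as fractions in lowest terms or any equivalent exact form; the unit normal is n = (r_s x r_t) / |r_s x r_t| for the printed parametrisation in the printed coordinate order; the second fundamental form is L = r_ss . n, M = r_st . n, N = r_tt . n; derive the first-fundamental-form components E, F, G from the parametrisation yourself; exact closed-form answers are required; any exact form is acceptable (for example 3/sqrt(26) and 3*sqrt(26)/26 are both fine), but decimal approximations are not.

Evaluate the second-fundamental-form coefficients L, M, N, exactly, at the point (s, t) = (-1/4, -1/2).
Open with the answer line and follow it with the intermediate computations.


Answer: L = 0, M = 0, N = 121*sqrt(1105)/884

f = 55/12, f' = 1/3, f'' = 0, h' = 11/4, h'' = 0
E = 1105/144, F = 0, G = 3025/144; answer radicand W^2 = 1105/144
unnormalised second-form numerators: l = 0, m = 0, n = 605/48; L = l/sqrt(1105/144), and similarly M = m/sqrt(W^2), N = n/sqrt(W^2)


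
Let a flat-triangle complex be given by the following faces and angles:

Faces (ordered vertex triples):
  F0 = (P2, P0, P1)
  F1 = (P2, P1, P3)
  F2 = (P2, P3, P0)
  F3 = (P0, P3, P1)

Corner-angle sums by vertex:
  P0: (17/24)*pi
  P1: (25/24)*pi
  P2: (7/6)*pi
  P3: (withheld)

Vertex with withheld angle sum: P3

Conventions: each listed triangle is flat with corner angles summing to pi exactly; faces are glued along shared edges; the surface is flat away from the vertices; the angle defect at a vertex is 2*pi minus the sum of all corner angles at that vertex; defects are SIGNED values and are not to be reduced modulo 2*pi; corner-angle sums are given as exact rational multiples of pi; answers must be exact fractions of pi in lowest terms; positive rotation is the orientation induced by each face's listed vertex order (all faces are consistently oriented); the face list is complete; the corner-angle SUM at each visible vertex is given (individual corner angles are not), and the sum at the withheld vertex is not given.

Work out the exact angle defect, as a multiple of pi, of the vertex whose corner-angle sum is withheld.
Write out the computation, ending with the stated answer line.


V = 4, E = 6, F = 4; chi = V - E + F = 2
Gauss-Bonnet: total defect = 2*pi*chi = 4*pi; visible defects sum to (37/12)*pi

Answer: defect(P3) = (11/12)*pi


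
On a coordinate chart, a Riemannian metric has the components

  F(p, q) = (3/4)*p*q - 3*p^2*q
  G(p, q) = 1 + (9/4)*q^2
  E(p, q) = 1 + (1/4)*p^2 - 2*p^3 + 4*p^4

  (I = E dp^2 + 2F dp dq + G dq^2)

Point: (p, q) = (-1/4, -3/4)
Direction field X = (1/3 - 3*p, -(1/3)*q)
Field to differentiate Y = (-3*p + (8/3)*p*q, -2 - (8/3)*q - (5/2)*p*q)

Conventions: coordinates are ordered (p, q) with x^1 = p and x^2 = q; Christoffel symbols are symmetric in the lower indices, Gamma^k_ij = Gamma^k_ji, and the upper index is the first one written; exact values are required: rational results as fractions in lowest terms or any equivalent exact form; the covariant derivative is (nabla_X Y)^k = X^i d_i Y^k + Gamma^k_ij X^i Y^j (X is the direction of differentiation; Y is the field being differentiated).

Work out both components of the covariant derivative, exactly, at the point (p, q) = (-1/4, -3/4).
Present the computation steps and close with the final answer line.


E = 17/16, F = 9/32, G = 145/64 at the point
E_p = -3/4, E_q = 0, F_p = -27/16, F_q = -3/8, G_p = 0, G_q = -27/8
EG - F^2 = 149/64;  g^inv = (64/149) * [[145/64, -9/32], [-9/32, 17/16]]
first-kind symbols [ij,l] = (1/2)(d_i g_jl + d_j g_il - d_l g_ij): [pp,p] = E_p/2 = -3/8, [pp,q] = F_p - E_q/2 = -27/16, [pq,p] = E_q/2 = 0, [pq,q] = G_p/2 = 0, [qq,p] = F_q - G_p/2 = -3/8, [qq,q] = G_q/2 = -27/16
Gamma^p_ij = (G*[ij,p] - F*[ij,q])/(EG - F^2), Gamma^q_ij = (E*[ij,q] - F*[ij,p])/(EG - F^2)
Gamma_ppp = -24/149, Gamma_ppq = 0, Gamma_pqq = -24/149, Gamma_qpp = -108/149, Gamma_qpq = 0, Gamma_qqq = -108/149
X = (13/12, 1/4), Y = (5/4, -15/32) at the point

Answer: (nabla_X Y)^p = -41357/7152, (nabla_X Y)^q = 8929/14304


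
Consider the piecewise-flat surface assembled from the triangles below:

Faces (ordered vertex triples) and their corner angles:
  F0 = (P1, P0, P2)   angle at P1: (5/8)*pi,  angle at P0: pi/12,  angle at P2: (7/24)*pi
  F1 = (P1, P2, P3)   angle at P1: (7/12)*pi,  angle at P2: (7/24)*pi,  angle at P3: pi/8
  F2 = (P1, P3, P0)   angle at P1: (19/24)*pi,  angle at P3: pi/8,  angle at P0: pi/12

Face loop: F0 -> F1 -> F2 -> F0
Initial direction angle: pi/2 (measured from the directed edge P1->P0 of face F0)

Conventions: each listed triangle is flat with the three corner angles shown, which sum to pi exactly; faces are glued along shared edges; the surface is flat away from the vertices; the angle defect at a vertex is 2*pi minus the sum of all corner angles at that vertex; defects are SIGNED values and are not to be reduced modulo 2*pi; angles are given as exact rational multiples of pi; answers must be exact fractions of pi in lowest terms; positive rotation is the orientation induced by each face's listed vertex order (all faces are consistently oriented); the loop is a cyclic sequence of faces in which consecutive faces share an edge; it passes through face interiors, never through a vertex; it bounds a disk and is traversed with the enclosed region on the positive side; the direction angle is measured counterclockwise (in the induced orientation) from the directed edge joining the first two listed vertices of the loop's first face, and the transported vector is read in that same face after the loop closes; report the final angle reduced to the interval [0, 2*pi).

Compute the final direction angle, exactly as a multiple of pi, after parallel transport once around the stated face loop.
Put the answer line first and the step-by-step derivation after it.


Answer: final direction angle = pi/2

enclosed vertex P1: corner angles sum to 2*pi, defect = 2*pi - 2*pi = 0
transport around the loop rotates by the sum of enclosed defects; add to the initial angle mod 2*pi
final angle = pi/2 + 0 = pi/2 (mod 2*pi)


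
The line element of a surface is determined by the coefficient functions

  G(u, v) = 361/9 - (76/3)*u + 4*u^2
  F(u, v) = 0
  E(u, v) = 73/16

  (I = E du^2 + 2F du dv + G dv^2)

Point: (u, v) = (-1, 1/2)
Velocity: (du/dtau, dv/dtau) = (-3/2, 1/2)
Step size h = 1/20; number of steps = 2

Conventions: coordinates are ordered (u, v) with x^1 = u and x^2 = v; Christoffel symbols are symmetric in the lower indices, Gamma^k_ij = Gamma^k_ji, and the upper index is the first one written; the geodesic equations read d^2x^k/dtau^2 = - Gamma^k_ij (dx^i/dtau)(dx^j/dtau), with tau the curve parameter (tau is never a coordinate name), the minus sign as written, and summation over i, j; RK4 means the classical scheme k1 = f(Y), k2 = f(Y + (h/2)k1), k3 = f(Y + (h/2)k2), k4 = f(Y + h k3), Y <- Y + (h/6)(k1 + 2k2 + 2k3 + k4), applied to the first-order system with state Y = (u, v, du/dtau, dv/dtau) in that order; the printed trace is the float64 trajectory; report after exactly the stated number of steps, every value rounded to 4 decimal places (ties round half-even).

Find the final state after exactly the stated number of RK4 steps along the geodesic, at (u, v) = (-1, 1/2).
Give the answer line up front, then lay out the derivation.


Answer: u = -1.1544, v = 0.5482, du/dtau = -1.5865, dv/dtau = 0.4649

f(Y) = (du/dtau, dv/dtau, -Gamma^u_ij Y'^i Y'^j, -Gamma^v_ij Y'^i Y'^j) with the Gammas evaluated at the stage position; h = 0.050000; intermediate values shown to 6 dp
step 0: u = -1.0000, v = 0.5000, du/dtau = -1.5000, dv/dtau = 0.5000
step 1:
  k1: at (u, v) = (-1.000000, 0.500000), (du/dtau, dv/dtau) = (-1.500000, 0.500000); Gamma_uuu = 0.000000, Gamma_uuv = 0.000000, Gamma_uvv = 3.652968, Gamma_vuu = 0.000000, Gamma_vuv = -0.240000, Gamma_vvv = 0.000000; k1 = (-1.500000, 0.500000, -0.913242, -0.360000)
  k2: at (u, v) = (-1.037500, 0.512500), (du/dtau, dv/dtau) = (-1.522831, 0.491000); Gamma_uuu = 0.000000, Gamma_uuv = 0.000000, Gamma_uvv = 3.685845, Gamma_vuu = 0.000000, Gamma_vuv = -0.237859, Gamma_vvv = 0.000000; k2 = (-1.522831, 0.491000, -0.888587, -0.355700)
  k3: at (u, v) = (-1.038071, 0.512275), (du/dtau, dv/dtau) = (-1.522215, 0.491108); Gamma_uuu = 0.000000, Gamma_uuv = 0.000000, Gamma_uvv = 3.686345, Gamma_vuu = 0.000000, Gamma_vuv = -0.237827, Gamma_vvv = 0.000000; k3 = (-1.522215, 0.491108, -0.889097, -0.355585)
  k4: at (u, v) = (-1.076111, 0.524555), (du/dtau, dv/dtau) = (-1.544455, 0.482221); Gamma_uuu = 0.000000, Gamma_uuv = 0.000000, Gamma_uvv = 3.719695, Gamma_vuu = 0.000000, Gamma_vuv = -0.235695, Gamma_vvv = 0.000000; k4 = (-1.544455, 0.482221, -0.864966, -0.351076)
  Y <- Y + (h/6)(k1 + 2k2 + 2k3 + k4): u = -1.0761, v = 0.5246, du/dtau = -1.5444, dv/dtau = 0.4822
step 2:
  k1: at (u, v) = (-1.076121, 0.524554), (du/dtau, dv/dtau) = (-1.544446, 0.482220); Gamma_uuu = 0.000000, Gamma_uuv = 0.000000, Gamma_uvv = 3.719704, Gamma_vuu = 0.000000, Gamma_vuv = -0.235694, Gamma_vvv = 0.000000; k1 = (-1.544446, 0.482220, -0.864964, -0.351072)
  k2: at (u, v) = (-1.114732, 0.536609), (du/dtau, dv/dtau) = (-1.566071, 0.473443); Gamma_uuu = 0.000000, Gamma_uuv = 0.000000, Gamma_uvv = 3.753555, Gamma_vuu = 0.000000, Gamma_vuv = -0.233569, Gamma_vvv = 0.000000; k2 = (-1.566071, 0.473443, -0.841352, -0.346356)
  k3: at (u, v) = (-1.115273, 0.536390), (du/dtau, dv/dtau) = (-1.565480, 0.473561); Gamma_uuu = 0.000000, Gamma_uuv = 0.000000, Gamma_uvv = 3.754029, Gamma_vuu = 0.000000, Gamma_vuv = -0.233539, Gamma_vvv = 0.000000; k3 = (-1.565480, 0.473561, -0.841878, -0.346268)
  k4: at (u, v) = (-1.154395, 0.548232), (du/dtau, dv/dtau) = (-1.586540, 0.464906); Gamma_uuu = 0.000000, Gamma_uuv = 0.000000, Gamma_uvv = 3.788328, Gamma_vuu = 0.000000, Gamma_vuv = -0.231425, Gamma_vvv = 0.000000; k4 = (-1.586540, 0.464906, -0.818801, -0.341394)
  Y <- Y + (h/6)(k1 + 2k2 + 2k3 + k4): u = -1.1544, v = 0.5482, du/dtau = -1.5865, dv/dtau = 0.4649


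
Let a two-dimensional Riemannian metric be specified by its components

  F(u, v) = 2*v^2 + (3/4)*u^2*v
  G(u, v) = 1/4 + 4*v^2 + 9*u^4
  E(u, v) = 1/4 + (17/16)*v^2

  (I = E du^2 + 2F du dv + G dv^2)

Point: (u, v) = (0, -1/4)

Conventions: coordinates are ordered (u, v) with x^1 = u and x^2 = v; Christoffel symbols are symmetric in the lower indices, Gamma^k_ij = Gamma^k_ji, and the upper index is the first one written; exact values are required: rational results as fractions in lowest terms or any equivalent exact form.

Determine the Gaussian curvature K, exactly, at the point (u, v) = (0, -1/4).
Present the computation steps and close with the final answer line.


E = 81/256, F = 1/8, G = 1/2, EG - F^2 = 73/512 at the point
E_u = 0, E_v = -17/32, F_u = 0, F_v = -1, G_u = 0, G_v = -2
E_vv = 17/8, F_uv = 0, G_uu = 0
By Brioschi, K is (det M1 - det M2) divided by (EG - F^2) squared.
M1 = [[-E_vv/2 + F_uv - G_uu/2, E_u/2, F_u - E_v/2], [F_v - G_u/2, E, F], [G_v/2, F, G]] = [[-17/16, 0, 17/64], [-1, 81/256, 1/8], [-1, 1/8, 1/2]]; det M1 = -1649/16384
M2 = [[0, E_v/2, G_u/2], [E_v/2, E, F], [G_u/2, F, G]] = [[0, -17/64, 0], [-17/64, 81/256, 1/8], [0, 1/8, 1/2]]; det M2 = -289/8192
det M1 - det M2 = -1071/16384; K = -1071/16384 / (73/512)^2 = -17136/5329

Answer: K = -17136/5329
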